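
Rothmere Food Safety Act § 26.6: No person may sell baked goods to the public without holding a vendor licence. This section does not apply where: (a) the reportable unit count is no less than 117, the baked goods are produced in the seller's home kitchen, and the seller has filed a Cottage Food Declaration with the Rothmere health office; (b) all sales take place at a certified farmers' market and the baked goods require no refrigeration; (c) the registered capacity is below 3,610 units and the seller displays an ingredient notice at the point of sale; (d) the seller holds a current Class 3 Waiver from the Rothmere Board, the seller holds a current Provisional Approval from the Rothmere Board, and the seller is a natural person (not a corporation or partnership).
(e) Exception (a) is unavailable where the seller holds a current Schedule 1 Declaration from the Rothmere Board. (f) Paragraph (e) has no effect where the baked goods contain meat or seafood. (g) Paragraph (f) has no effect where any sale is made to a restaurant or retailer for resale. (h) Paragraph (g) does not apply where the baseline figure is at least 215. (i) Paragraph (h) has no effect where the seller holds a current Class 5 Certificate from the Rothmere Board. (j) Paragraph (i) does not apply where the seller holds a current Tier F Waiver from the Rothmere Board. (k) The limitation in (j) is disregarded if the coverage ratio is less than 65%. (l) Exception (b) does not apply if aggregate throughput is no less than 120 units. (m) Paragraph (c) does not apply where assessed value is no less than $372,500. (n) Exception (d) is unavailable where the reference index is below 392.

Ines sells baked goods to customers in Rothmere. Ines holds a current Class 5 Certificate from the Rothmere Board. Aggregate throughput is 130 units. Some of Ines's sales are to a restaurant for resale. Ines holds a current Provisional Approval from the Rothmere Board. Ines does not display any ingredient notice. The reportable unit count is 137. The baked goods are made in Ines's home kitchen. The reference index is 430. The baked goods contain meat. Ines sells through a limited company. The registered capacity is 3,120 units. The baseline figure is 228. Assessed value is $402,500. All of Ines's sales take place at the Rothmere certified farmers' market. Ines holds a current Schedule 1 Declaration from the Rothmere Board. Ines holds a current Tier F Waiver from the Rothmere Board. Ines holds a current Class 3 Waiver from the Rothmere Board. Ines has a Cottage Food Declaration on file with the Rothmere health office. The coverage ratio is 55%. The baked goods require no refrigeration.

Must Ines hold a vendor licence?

Exception (a) is satisfied on its face — the reportable unit count is 137, meeting the 117 threshold; the baked goods are home-kitchen produced; a Cottage Food Declaration is on file. Turning to paragraphs (e)–(k): (e) operates against (a): a current Schedule 1 Declaration is held. (f) would limit (e) — the baked goods contain meat — but (g) sets (f) aside: (g) operates against (f): some sales are to a restaurant for resale. (h) applies (the baseline figure is 228, meeting the 215 threshold), but is overridden by (i): (i) operates against (h): a current Class 5 Certificate is held. (j) is triggered (a current Tier F Waiver is held), but yields to (k): (k) is triggered — the coverage ratio is 55%, less than the 65% limit. Exception (a) does not apply.
Exception (b): all sales are at a certified farmers' market; the baked goods are shelf-stable — every condition holds. But applying paragraph (l): (l) operates against (b): aggregate throughput is 130 units, meeting the 120 units threshold. So (b) is unavailable.
Exception (c) does not apply: no ingredient notice is displayed.
Exception (d) requires that the seller is a natural person (not a corporation or partnership); but the seller operates through a limited company, so (d) is unavailable.
None of the exceptions is available; § 26.6 applies in full.

Yes — Ines must hold a vendor licence.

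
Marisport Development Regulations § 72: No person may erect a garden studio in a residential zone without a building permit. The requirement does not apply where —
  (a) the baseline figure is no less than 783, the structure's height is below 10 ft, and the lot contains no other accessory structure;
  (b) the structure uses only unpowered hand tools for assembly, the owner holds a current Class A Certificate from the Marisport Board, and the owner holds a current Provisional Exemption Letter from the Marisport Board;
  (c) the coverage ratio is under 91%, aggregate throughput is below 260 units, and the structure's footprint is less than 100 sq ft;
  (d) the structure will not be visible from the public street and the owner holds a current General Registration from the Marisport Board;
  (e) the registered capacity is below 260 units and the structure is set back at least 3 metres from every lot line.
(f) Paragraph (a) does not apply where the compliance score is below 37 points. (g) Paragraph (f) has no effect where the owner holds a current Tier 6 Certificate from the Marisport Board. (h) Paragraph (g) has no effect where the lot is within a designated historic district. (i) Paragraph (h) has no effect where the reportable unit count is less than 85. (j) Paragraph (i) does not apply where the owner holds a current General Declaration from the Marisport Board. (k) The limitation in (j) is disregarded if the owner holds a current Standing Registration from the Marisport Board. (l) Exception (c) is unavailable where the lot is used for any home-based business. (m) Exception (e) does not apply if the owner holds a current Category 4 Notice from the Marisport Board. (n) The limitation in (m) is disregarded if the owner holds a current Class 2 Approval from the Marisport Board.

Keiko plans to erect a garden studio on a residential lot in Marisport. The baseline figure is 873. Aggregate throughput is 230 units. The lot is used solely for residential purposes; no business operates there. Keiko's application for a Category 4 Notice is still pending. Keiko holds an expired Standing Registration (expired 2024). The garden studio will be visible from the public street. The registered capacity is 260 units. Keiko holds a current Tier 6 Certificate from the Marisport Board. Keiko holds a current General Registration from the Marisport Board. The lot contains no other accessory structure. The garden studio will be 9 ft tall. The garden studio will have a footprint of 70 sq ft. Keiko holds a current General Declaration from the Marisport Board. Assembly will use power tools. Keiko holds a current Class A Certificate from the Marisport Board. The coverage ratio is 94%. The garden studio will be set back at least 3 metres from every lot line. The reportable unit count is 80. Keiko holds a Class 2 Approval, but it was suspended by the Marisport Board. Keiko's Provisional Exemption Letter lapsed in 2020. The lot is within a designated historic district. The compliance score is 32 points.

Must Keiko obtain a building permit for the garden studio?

Exception (a)'s conditions are all satisfied: the baseline figure is 873, meeting the 783 threshold; the structure's height is 9 ft, below the 10 ft limit; the lot has no other accessory structure. But applying paragraphs (f)–(k): (f) operates against (a): the compliance score is 32 points, below the 37 points limit. (g) is engaged (a current Tier 6 Certificate is held), but is overridden by (h): (h) operates against (g): the lot is in a historic district. (i) would limit (h) — the reportable unit count is 80, less than the 85 limit — but (j) sets (i) aside: (j) is triggered — a current General Declaration is held. (k), which would lift (j), does not operate here — there is no Standing Registration in force. (a) is therefore removed.
Exception (b) does not apply: assembly uses power tools.
Exception (c) requires that the coverage ratio is under 91%; but the coverage ratio is 94%, not under 91%, so (c) is unavailable.
Exception (d) fails — the structure will be visible from the street.
Exception (e) fails — the registered capacity is 260 units, not below 260 units.
No exception is made out. Keiko falls within the general rule.

Yes — Keiko must obtain a building permit.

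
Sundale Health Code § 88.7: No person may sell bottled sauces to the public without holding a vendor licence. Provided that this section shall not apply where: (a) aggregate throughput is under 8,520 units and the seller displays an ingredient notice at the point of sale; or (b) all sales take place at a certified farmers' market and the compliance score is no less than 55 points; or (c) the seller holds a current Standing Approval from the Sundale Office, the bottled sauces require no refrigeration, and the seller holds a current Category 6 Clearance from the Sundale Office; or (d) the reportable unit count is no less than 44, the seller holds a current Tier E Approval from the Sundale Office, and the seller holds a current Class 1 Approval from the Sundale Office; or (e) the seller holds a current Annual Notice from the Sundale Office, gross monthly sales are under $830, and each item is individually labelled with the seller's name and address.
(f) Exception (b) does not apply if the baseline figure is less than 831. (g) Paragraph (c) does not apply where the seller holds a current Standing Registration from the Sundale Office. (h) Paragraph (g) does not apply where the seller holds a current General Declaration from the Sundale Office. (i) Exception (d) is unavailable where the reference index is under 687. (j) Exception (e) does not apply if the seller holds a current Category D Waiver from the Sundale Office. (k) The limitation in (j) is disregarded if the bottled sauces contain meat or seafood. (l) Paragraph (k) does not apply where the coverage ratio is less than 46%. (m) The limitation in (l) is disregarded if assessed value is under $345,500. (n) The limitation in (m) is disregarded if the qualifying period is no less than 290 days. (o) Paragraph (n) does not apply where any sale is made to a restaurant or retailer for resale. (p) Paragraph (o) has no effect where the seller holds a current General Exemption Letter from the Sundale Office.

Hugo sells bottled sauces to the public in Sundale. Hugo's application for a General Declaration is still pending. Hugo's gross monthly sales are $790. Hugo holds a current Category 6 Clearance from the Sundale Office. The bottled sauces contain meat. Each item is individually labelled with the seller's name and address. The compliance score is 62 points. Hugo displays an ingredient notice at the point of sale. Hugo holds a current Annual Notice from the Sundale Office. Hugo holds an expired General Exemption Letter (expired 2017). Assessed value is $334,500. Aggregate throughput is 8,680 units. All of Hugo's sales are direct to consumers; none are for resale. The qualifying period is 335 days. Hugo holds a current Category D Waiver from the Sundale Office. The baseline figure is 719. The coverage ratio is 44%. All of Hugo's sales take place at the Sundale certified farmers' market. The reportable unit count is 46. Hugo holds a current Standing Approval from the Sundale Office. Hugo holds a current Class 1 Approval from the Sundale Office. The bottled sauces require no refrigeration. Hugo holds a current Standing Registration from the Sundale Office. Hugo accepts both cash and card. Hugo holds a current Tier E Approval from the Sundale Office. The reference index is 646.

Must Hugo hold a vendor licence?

Yes — Hugo must hold a vendor licence.

Exception (a) fails — aggregate throughput is 8,680 units, not under 8,520 units.
Exception (b) is satisfied on its face — all sales are at a certified farmers' market; the compliance score is 62 points, meeting the 55 points threshold. But applying paragraph (f): (f) operates against (b): the baseline figure is 719, less than the 831 limit. (b) is therefore removed.
All of (c)'s requirements are met (a current Standing Approval is held; the bottled sauces are shelf-stable; a current Category 6 Clearance is held). Turning to paragraphs (g)–(h): (g) operates — a current Standing Registration is held. (h), which would lift (g), is inapplicable — no current General Declaration is held. (c) is therefore removed.
Exception (d)'s conditions are all satisfied: the reportable unit count is 46, meeting the 44 threshold; a current Tier E Approval is held; a current Class 1 Approval is held. However, paragraph (i) must be considered: (i) is engaged — the reference index is 646, under the 687 limit. Exception (d) does not apply.
Exception (e) is satisfied on its face — a current Annual Notice is held; gross monthly sales are $790, under the $830 limit; items are individually labelled. However, paragraphs (j)–(p) must be considered: (j) is engaged — a current Category D Waiver is held. (k) would limit (j) — the bottled sauces contain meat — but (l) sets (k) aside: (l) operates against (k): the coverage ratio is 44%, less than the 46% limit. (m) would limit (l) — assessed value is $334,500, under the $345,500 limit — but (n) sets (m) aside: (n) is triggered — the qualifying period is 335 days, meeting the 290 days threshold. (o), which would lift (n), is not engaged — no sales are for resale. So (e) is unavailable.
No exception is made out. Hugo falls within the general rule.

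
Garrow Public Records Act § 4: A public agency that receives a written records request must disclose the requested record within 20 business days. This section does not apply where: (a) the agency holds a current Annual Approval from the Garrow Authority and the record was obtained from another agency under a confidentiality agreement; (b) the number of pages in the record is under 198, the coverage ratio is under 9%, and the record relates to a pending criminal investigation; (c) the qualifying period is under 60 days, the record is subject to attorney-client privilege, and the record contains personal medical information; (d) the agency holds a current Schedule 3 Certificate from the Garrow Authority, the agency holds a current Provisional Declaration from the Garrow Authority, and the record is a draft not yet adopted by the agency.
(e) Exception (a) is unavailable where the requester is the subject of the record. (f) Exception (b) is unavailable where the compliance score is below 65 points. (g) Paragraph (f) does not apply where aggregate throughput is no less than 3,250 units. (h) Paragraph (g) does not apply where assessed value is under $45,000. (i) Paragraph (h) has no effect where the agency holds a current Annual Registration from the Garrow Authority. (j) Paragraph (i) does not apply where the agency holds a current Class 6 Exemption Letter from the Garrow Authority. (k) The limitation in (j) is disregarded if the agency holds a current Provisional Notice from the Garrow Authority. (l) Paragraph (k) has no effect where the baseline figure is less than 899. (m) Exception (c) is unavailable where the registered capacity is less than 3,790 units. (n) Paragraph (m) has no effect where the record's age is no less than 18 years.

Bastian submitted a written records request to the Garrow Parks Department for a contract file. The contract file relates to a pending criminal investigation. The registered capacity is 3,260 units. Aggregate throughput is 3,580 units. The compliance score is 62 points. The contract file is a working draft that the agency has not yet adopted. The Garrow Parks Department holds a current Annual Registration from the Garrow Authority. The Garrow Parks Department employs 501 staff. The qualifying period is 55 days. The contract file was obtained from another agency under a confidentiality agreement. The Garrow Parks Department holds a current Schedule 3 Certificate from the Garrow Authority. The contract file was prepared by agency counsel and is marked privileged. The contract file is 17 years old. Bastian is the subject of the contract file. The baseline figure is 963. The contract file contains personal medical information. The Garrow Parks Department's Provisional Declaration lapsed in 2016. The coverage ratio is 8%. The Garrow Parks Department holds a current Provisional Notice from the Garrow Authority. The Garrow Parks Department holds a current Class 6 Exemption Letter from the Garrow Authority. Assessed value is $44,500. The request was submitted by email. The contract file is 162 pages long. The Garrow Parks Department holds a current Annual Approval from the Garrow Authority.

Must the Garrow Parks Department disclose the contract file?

Exception (a): a current Annual Approval is held; the contract file was obtained under a confidentiality agreement — every condition holds. But: (e) operates against (a): Bastian is the subject of the contract file. So (a) is unavailable.
Exception (b)'s conditions are all satisfied: the number of pages in the record is 162, under the 198 limit; the coverage ratio is 8%, under the 9% limit; the contract file relates to a pending investigation. Under paragraphs (f)–(l): (f) would limit (b) — the compliance score is 62 points, below the 65 points limit — but (g) sets (f) aside: (g) operates against (f): aggregate throughput is 3,580 units, meeting the 3,250 units threshold. (h) is triggered (assessed value is $44,500, under the $45,000 limit), but is displaced by (i): (i) applies — a current Annual Registration is held. (j) would limit (i) — a current Class 6 Exemption Letter is held — but (k) sets (j) aside: (k) operates against (j): a current Provisional Notice is held. (l), which would lift (k), is inapplicable — the baseline figure is 963, not less than 899. (b) remains available.
All of (c)'s requirements are met (the qualifying period is 55 days, under the 60 days limit; the contract file is privileged; the contract file contains personal medical information). But applying paragraphs (m)–(n): (m) operates against (c): the registered capacity is 3,260 units, less than the 3,790 units limit. (n), which would lift (m), does not operate here — the record's age is 17 years, short of 18 years. So (c) is unavailable.
Exception (d) fails — there is no Provisional Declaration in force.

No — exception (b) applies; the Garrow Parks Department is not required to disclose the contract file.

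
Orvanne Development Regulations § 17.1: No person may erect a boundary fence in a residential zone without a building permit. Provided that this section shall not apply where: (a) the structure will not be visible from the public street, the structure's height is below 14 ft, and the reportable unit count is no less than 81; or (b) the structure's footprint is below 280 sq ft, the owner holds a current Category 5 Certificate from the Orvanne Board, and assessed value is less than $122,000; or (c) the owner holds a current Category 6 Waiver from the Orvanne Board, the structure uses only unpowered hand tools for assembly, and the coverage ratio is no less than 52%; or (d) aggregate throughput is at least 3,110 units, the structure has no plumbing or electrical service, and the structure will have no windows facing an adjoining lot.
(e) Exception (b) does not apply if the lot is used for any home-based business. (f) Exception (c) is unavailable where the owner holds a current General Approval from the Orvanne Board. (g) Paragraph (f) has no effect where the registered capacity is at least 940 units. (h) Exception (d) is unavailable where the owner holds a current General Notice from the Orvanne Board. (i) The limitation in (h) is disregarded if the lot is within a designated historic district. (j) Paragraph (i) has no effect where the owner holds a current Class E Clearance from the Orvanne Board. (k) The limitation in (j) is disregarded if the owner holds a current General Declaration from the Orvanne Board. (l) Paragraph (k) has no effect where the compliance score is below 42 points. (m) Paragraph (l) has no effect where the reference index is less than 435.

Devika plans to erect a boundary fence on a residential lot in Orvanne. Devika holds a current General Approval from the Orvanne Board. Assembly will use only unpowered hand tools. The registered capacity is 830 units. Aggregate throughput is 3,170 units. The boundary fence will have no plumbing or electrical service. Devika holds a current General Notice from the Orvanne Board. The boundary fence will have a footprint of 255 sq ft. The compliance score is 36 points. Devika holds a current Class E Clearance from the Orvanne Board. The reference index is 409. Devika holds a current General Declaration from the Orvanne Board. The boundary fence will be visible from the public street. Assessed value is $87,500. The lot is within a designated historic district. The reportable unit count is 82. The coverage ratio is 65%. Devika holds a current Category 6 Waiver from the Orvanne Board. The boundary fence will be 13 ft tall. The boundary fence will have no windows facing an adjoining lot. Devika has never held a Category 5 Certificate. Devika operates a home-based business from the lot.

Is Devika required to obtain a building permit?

Exception (a) fails — the structure will be visible from the street.
Exception (b) fails — there is no Category 5 Certificate in force.
Exception (c): a current Category 6 Waiver is held; assembly uses only hand tools; the coverage ratio is 65%, meeting the 52% threshold — every condition holds. Turning to paragraphs (f)–(g): (f) operates — a current General Approval is held. (g), which would lift (f), does not operate here — the registered capacity is 830 units, short of 940 units. (c) is therefore removed.
Exception (d) is satisfied on its face — aggregate throughput is 3,170 units, meeting the 3,110 units threshold; there is no plumbing or electrical service; no windows face an adjoining lot. Considering the limiting provisions: (h) is triggered (a current General Notice is held), but is overridden by (i): (i) operates against (h): the lot is in a historic district. (j) operates (a current Class E Clearance is held), but is set aside by (k): (k) applies — a current General Declaration is held. (l) would limit (k) — the compliance score is 36 points, below the 42 points limit — but (m) sets (l) aside: (m) operates against (l): the reference index is 409, less than the 435 limit. (d) remains available.

No — exception (d) applies; Devika does not need a building permit.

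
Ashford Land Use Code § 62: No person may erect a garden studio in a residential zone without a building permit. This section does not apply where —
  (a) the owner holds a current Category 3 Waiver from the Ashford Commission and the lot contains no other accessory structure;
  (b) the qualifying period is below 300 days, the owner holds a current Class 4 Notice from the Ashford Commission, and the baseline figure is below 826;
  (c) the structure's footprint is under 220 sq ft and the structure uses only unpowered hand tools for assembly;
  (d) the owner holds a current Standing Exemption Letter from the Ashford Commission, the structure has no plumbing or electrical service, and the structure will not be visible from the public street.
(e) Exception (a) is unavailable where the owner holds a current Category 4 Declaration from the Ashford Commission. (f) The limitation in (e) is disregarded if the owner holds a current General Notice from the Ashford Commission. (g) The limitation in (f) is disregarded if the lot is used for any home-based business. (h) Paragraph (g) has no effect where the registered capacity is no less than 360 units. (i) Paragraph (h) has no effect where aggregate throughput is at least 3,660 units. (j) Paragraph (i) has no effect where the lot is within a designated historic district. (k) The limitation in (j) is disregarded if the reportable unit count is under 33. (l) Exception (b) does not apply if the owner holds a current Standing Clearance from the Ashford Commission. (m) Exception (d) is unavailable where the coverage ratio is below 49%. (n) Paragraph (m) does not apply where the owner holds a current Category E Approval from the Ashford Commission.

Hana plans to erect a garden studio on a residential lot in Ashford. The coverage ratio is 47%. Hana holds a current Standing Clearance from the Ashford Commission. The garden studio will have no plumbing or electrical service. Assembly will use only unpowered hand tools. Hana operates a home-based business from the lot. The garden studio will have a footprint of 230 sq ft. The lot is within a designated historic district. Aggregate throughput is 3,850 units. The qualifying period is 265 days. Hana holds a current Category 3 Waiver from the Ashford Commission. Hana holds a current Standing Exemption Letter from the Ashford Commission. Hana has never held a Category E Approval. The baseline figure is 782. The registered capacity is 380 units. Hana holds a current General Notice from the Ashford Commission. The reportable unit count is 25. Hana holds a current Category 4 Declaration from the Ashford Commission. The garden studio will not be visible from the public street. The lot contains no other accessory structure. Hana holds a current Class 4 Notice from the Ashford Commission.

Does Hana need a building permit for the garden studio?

Exception (a): a current Category 3 Waiver is held; the lot has no other accessory structure — every condition holds. But: (e) is engaged — a current Category 4 Declaration is held. (f) would limit (e) — a current General Notice is held — but (g) sets (f) aside: (g) operates against (f): a home-based business operates on the lot. (h) operates (the registered capacity is 380 units, meeting the 360 units threshold), but yields to (i): (i) operates — aggregate throughput is 3,850 units, meeting the 3,660 units threshold. (j) would limit (i) — the lot is in a historic district — but (k) sets (j) aside: (k) is triggered — the reportable unit count is 25, under the 33 limit. (a) is therefore removed.
Exception (b)'s conditions are all satisfied: the qualifying period is 265 days, below the 300 days limit; a current Class 4 Notice is held; the baseline figure is 782, below the 826 limit. But: (l) applies — a current Standing Clearance is held. So (b) is unavailable.
Exception (c) requires that the structure's footprint is under 220 sq ft; but the structure's footprint is 230 sq ft, not under 220 sq ft, so (c) is unavailable.
Exception (d): a current Standing Exemption Letter is held; there is no plumbing or electrical service; the structure will not be visible from the street — every condition holds. But: (m) applies — the coverage ratio is 47%, below the 49% limit. (n), which would lift (m), is not triggered — the Category E Approval is not current. (d) is therefore removed.
No exception is made out. Hana falls within the general rule.

Yes — Hana must obtain a building permit.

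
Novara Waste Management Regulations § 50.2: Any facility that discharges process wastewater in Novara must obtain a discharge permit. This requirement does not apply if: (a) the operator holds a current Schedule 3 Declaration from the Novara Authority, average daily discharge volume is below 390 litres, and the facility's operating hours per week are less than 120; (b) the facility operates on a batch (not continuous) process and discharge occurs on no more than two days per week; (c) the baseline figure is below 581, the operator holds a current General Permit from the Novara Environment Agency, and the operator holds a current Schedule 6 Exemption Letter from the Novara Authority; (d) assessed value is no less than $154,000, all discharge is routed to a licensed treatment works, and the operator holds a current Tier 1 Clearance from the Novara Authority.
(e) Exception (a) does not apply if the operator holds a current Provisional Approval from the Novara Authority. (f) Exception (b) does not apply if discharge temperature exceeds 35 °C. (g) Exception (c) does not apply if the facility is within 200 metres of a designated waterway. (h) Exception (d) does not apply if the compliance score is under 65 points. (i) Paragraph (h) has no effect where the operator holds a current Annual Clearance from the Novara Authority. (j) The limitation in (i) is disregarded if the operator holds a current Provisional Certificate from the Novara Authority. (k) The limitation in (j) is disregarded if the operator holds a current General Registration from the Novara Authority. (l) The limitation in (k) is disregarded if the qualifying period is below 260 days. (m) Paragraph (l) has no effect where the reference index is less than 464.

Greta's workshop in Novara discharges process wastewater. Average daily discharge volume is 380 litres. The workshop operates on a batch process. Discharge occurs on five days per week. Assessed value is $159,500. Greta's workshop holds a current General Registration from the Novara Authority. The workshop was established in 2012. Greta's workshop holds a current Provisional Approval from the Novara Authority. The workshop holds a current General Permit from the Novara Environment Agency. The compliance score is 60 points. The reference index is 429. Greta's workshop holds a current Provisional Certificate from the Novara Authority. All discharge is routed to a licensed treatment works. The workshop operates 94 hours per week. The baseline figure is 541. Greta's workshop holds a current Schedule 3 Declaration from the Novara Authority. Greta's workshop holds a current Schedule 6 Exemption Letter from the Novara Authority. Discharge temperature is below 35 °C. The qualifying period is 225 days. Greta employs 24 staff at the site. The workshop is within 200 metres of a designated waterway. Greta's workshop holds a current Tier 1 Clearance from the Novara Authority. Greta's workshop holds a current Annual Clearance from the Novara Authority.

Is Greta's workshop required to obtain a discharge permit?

No — exception (d) applies; Greta's workshop is not required to obtain a discharge permit.

Exception (a): a current Schedule 3 Declaration is held; average daily discharge volume is 380 litres, below the 390 litres limit; the facility's operating hours per week are 94, less than the 120 limit — every condition holds. But applying paragraph (e): (e) operates — a current Provisional Approval is held. So (a) is unavailable.
Exception (b) requires that discharge occurs on no more than two days per week; but discharge occurs on five days per week, so (b) is unavailable.
All of (c)'s requirements are met (the baseline figure is 541, below the 581 limit; a current General Permit is held; a current Schedule 6 Exemption Letter is held). But applying paragraph (g): (g) operates against (c): the workshop is within 200 m of a designated waterway. So (c) is unavailable.
Exception (d)'s conditions are all satisfied: assessed value is $159,500, meeting the $154,000 threshold; discharge is routed to a licensed treatment works; a current Tier 1 Clearance is held. Applying paragraphs (h)–(m): (h) operates (the compliance score is 60 points, under the 65 points limit), but is displaced by (i): (i) operates against (h): a current Annual Clearance is held. (j) applies (a current Provisional Certificate is held), but is set aside by (k): (k) operates against (j): a current General Registration is held. (l) is engaged (the qualifying period is 225 days, below the 260 days limit), but yields to (m): (m) applies — the reference index is 429, less than the 464 limit. Exception (d) stands.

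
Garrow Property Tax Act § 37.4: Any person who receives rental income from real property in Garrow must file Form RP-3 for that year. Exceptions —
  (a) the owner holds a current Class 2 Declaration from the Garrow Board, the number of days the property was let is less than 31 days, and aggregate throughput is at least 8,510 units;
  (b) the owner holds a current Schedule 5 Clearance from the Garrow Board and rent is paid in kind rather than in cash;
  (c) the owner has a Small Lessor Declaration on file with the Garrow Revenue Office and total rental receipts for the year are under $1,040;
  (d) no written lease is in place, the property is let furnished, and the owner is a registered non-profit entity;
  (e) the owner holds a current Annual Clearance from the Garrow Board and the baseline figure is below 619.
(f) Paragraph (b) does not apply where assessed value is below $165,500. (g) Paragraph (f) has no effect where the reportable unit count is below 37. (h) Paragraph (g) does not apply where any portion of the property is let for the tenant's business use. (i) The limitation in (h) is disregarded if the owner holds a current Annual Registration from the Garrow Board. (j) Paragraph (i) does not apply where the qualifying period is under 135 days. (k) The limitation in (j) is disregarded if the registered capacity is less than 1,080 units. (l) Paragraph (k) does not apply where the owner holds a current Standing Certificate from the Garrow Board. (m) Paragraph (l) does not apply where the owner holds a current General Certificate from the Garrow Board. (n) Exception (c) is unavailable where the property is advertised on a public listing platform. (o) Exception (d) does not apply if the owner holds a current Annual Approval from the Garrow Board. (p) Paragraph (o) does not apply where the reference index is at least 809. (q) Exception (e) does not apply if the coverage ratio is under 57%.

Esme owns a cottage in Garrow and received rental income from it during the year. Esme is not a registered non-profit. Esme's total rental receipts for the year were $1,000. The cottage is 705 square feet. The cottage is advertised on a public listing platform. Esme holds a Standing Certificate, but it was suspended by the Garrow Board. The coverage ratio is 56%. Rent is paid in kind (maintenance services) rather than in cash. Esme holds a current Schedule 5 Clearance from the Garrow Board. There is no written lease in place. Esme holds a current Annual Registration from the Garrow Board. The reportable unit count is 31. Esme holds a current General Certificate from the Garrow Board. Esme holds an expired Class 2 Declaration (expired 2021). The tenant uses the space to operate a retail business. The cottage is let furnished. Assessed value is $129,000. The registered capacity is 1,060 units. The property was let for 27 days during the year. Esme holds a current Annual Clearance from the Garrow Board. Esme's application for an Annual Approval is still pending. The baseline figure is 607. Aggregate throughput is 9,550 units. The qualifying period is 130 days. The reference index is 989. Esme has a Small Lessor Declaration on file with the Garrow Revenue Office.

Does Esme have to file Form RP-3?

No — exception (b) applies; Esme is not required to file Form RP-3.

Exception (a) fails — the Class 2 Declaration is not current.
Exception (b): a current Schedule 5 Clearance is held; rent is paid in kind — every condition holds. As to paragraphs (f)–(m): (f) would limit (b) — assessed value is $129,000, below the $165,500 limit — but (g) sets (f) aside: (g) operates against (f): the reportable unit count is 31, below the 37 limit. (h) is triggered (the space is let for business use), but is overridden by (i): (i) operates against (h): a current Annual Registration is held. (j) is engaged (the qualifying period is 130 days, under the 135 days limit), but is overridden by (k): (k) applies — the registered capacity is 1,060 units, less than the 1,080 units limit. (l) does not operate here (no current Standing Certificate is held), so (k) stands. So (b) applies.
All of (c)'s requirements are met (a Small Lessor Declaration is on file; total rental receipts for the year are $1,000, under the $1,040 limit). But applying paragraph (n): (n) operates against (c): the property is publicly advertised. So (c) is unavailable.
Exception (d) requires that the owner is a registered non-profit entity; but Esme is not a registered non-profit, so (d) is unavailable.
Exception (e): a current Annual Clearance is held; the baseline figure is 607, below the 619 limit — every condition holds. But: (q) is engaged — the coverage ratio is 56%, under the 57% limit. (e) is therefore removed.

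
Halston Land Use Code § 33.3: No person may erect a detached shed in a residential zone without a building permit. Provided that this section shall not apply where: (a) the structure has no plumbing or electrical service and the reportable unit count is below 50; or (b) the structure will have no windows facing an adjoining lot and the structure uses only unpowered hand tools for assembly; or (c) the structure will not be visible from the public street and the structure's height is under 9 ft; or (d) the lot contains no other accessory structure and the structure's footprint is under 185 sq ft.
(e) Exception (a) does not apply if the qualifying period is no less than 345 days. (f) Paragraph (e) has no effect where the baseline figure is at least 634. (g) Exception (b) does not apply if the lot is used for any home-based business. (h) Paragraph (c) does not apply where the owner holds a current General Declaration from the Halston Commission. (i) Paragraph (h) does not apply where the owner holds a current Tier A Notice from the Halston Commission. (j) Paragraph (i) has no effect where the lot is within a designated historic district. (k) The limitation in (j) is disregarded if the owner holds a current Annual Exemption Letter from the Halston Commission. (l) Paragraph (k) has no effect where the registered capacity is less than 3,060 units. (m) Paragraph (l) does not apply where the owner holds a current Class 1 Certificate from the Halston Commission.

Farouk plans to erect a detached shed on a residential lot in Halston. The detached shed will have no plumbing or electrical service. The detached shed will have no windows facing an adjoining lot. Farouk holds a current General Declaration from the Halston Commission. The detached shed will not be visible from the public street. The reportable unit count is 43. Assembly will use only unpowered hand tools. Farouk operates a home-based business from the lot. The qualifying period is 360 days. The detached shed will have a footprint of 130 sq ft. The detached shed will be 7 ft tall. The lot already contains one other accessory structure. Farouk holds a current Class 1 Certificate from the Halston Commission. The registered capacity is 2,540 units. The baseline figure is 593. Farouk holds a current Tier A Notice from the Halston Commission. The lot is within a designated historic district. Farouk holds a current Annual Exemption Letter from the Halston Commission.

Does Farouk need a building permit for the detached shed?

No — exception (c) applies; Farouk does not need a building permit.

Exception (a) is satisfied on its face — there is no plumbing or electrical service; the reportable unit count is 43, below the 50 limit. Turning to paragraphs (e)–(f): (e) operates against (a): the qualifying period is 360 days, meeting the 345 days threshold. (f), which would lift (e), does not operate here — the baseline figure is 593, short of 634. (a) is therefore removed.
All of (b)'s requirements are met (no windows face an adjoining lot; assembly uses only hand tools). Turning to paragraph (g): (g) operates against (b): a home-based business operates on the lot. Exception (b) does not apply.
Exception (c)'s conditions are all satisfied: the structure will not be visible from the street; the structure's height is 7 ft, under the 9 ft limit. As to paragraphs (h)–(m): (h) would limit (c) — a current General Declaration is held — but (i) sets (h) aside: (i) operates against (h): a current Tier A Notice is held. (j) operates (the lot is in a historic district), but is itself disapplied by (k): (k) operates against (j): a current Annual Exemption Letter is held. (l) would limit (k) — the registered capacity is 2,540 units, less than the 3,060 units limit — but (m) sets (l) aside: (m) operates against (l): a current Class 1 Certificate is held. (c) remains available.
Exception (d) requires that the lot contains no other accessory structure; but the lot already has another accessory structure, so (d) is unavailable.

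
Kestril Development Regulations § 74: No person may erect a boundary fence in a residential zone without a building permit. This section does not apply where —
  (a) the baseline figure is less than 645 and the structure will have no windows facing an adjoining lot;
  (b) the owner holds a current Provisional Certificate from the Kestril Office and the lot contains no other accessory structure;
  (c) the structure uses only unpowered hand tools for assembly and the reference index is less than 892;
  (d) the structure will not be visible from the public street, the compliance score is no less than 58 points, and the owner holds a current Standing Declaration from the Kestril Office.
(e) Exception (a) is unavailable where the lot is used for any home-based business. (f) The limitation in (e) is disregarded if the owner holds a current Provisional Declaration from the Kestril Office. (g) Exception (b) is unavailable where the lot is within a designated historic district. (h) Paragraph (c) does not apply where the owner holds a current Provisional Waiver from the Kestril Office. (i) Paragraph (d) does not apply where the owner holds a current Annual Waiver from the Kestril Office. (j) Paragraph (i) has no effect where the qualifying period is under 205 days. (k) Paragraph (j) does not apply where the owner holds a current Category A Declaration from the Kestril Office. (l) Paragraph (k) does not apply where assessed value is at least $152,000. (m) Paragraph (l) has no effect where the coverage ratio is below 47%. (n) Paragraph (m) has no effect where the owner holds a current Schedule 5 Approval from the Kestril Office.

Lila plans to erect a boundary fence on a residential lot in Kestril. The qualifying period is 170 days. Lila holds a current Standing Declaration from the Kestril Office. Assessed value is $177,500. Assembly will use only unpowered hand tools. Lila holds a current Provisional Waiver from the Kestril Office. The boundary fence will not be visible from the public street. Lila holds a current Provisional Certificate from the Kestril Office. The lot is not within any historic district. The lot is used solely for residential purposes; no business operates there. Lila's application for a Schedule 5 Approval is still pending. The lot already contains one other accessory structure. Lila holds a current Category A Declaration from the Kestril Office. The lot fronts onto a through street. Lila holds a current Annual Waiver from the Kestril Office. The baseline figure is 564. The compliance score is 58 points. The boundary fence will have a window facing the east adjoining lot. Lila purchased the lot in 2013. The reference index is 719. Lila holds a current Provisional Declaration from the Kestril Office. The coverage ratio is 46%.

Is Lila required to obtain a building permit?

Exception (a) does not apply: a window faces an adjoining lot.
Exception (b) does not apply: the lot already has another accessory structure.
Exception (c): assembly uses only hand tools; the reference index is 719, less than the 892 limit — every condition holds. But applying paragraph (h): (h) is engaged — a current Provisional Waiver is held. (c) is therefore removed.
Exception (d): the structure will not be visible from the street; the compliance score is 58 points, meeting the 58 points threshold; a current Standing Declaration is held — every condition holds. However, paragraphs (i)–(n) must be considered: (i) operates — a current Annual Waiver is held. (j) applies (the qualifying period is 170 days, under the 205 days limit), but is set aside by (k): (k) operates against (j): a current Category A Declaration is held. (l) operates (assessed value is $177,500, meeting the $152,000 threshold), but is set aside by (m): (m) applies — the coverage ratio is 46%, below the 47% limit. (n) is not engaged (the Schedule 5 Approval is not current), so (m) stands. So (d) is unavailable.
No exception applies. The general rule governs.

Yes — Lila must obtain a building permit.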